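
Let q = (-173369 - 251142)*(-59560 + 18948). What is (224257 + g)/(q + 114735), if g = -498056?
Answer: -273799/17240355467 ≈ -1.5881e-5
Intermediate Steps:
q = 17240240732 (q = -424511*(-40612) = 17240240732)
(224257 + g)/(q + 114735) = (224257 - 498056)/(17240240732 + 114735) = -273799/17240355467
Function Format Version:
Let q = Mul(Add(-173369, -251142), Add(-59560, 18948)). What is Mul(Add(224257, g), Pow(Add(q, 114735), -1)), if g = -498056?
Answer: Rational(-273799, 17240355467) ≈ -1.5881e-5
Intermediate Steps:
q = 17240240732 (q = Mul(-424511, -40612) = 17240240732)
Mul(Add(224257, g), Pow(Add(q, 114735), -1)) = Mul(Add(224257, -498056), Pow(Add(17240240732, 114735), -1)) = Mul(-273799, Pow(17240355467, -1)) = Mul(-273799, Rational(1, 17240355467)) = Rational(-273799, 17240355467)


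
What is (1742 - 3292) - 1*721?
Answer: -2271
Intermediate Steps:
(1742 - 3292) - 1*721 = -1550 - 721 = -2271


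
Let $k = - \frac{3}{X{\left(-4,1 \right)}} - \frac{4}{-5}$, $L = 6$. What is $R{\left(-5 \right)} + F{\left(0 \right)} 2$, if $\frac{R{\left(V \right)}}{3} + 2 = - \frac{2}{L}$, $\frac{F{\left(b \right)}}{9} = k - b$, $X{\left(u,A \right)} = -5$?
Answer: $\frac{91}{5} \approx 18.2$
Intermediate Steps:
$k = \frac{7}{5}$ ($k = - \frac{3}{-5} - \frac{4}{-5} = \left(-3\right) \left(- \frac{1}{5}\right) - - \frac{4}{5} = \frac{3}{5} + \frac{4}{5} = \frac{7}{5} \approx 1.4$)
$F{\left(b \right)} = \frac{63}{5} - 9 b$ ($F{\left(b \right)} = 9 \left(\frac{7}{5} - b\right) = \frac{63}{5} - 9 b$)
$R{\left(V \right)} = -7$ ($R{\left(V \right)} = -6 + 3 \left(- \frac{2}{6}\right) = -6 + 3 \left(\left(-2\right) \frac{1}{6}\right) = -6 + 3 \left(- \frac{1}{3}\right) = -6 - 1 = -7$)
$R{\left(-5 \right)} + F{\left(0 \right)} 2 = -7 + \left(\frac{63}{5} - 0\right) 2 = -7 + \left(\frac{63}{5} + 0\right) 2 = -7 + \frac{63}{5} \cdot 2 = -7 + \frac{126}{5} = \frac{91}{5}$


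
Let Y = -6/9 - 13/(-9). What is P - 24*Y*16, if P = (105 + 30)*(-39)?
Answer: -16691/3 ≈ -5563.7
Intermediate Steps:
P = -5265 (P = 135*(-39) = -5265)
Y = 7/9 (Y = -6*1/9 - 13*(-1/9) = -2/3 + 13/9 = 7/9 ≈ 0.77778)
P - 24*Y*16 = -5265 - 24*(7/9)*16 = -5265 - 56*16/3 = -5265 - 1*896/3 = -5265 - 896/3 = -16691/3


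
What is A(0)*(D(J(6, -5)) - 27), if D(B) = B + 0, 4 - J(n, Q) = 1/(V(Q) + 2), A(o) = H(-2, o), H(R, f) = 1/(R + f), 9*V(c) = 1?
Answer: 223/19 ≈ 11.737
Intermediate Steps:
V(c) = ⅑ (V(c) = (⅑)*1 = ⅑)
A(o) = 1/(-2 + o)
J(n, Q) = 67/19 (J(n, Q) = 4 - 1/(⅑ + 2) = 4 - 1/19/9 = 4 - 1*9/19 = 4 - 9/19 = 67/19)
D(B) = B
A(0)*(D(J(6, -5)) - 27) = (67/19 - 27)/(-2 + 0) = -446/19/(-2) = -½*(-446/19) = 223/19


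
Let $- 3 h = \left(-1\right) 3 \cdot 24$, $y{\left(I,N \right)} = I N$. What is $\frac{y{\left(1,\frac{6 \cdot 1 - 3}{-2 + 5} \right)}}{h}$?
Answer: $\frac{1}{24} \approx 0.041667$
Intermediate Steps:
$h = 24$ ($h = - \frac{\left(-1\right) 3 \cdot 24}{3} = - \frac{\left(-3\right) 24}{3} = \left(- \frac{1}{3}\right) \left(-72\right) = 24$)
$\frac{y{\left(1,\frac{6 \cdot 1 - 3}{-2 + 5} \right)}}{h} = \frac{1 \frac{6 \cdot 1 - 3}{-2 + 5}}{24} = \frac{1 \frac{6 - 3}{3}}{24} = \frac{1 \cdot 3 \cdot \frac{1}{3}}{24} = \frac{1 \cdot 1}{24} = \frac{1}{24} \cdot 1 = \frac{1}{24}$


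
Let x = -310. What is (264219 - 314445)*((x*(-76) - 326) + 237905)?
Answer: -13115967414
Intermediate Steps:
(264219 - 314445)*((x*(-76) - 326) + 237905) = (264219 - 314445)*((-310*(-76) - 326) + 237905) = -50226*((23560 - 326) + 237905) = -50226*(23234 + 237905) = -50226*261139 = -13115967414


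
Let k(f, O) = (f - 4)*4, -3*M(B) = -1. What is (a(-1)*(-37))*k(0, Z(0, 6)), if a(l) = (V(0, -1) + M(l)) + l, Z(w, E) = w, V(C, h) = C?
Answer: -1184/3 ≈ -394.67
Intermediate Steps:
M(B) = ⅓ (M(B) = -⅓*(-1) = ⅓)
a(l) = ⅓ + l (a(l) = (0 + ⅓) + l = ⅓ + l)
k(f, O) = -16 + 4*f (k(f, O) = (-4 + f)*4 = -16 + 4*f)
(a(-1)*(-37))*k(0, Z(0, 6)) = ((⅓ - 1)*(-37))*(-16 + 4*0) = (-⅔*(-37))*(-16 + 0) = (74/3)*(-16) = -1184/3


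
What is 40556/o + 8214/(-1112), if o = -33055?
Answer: -158306021/18378580 ≈ -8.6136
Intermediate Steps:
40556/o + 8214/(-1112) = 40556/(-33055) + 8214/(-1112) = 40556*(-1/33055) + 8214*(-1/1112) = -40556/33055 - 4107/556 = -158306021/18378580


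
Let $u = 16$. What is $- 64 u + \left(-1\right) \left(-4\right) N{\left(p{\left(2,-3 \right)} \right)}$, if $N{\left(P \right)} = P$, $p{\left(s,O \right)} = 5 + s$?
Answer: $-996$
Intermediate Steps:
$- 64 u + \left(-1\right) \left(-4\right) N{\left(p{\left(2,-3 \right)} \right)} = \left(-64\right) 16 + \left(-1\right) \left(-4\right) \left(5 + 2\right) = -1024 + 4 \cdot 7 = -1024 + 28 = -996$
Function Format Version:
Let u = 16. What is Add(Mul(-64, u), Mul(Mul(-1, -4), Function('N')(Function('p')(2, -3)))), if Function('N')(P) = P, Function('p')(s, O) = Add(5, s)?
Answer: -996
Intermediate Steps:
Add(Mul(-64, u), Mul(Mul(-1, -4), Function('N')(Function('p')(2, -3)))) = Add(Mul(-64, 16), Mul(Mul(-1, -4), Add(5, 2))) = Add(-1024, Mul(4, 7)) = Add(-1024, 28) = -996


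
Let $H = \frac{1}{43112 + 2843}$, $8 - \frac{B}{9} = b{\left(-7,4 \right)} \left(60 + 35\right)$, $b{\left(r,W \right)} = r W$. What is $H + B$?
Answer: $\frac{1103471461}{45955} \approx 24012.0$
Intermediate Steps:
$b{\left(r,W \right)} = W r$
$B = 24012$ ($B = 72 - 9 \cdot 4 \left(-7\right) \left(60 + 35\right) = 72 - 9 \left(\left(-28\right) 95\right) = 72 - -23940 = 72 + 23940 = 24012$)
$H = \frac{1}{45955} \approx 2.176 \cdot 10^{-5}$
$H + B = \frac{1}{45955} + 24012 = \frac{1103471461}{45955}$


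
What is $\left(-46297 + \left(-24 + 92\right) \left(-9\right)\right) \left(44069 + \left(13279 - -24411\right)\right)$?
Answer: $-3835232931$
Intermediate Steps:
$\left(-46297 + \left(-24 + 92\right) \left(-9\right)\right) \left(44069 + \left(13279 - -24411\right)\right) = \left(-46297 + 68 \left(-9\right)\right) \left(44069 + \left(13279 + 24411\right)\right) = \left(-46297 - 612\right) \left(44069 + 37690\right) = \left(-46909\right) 81759 = -3835232931$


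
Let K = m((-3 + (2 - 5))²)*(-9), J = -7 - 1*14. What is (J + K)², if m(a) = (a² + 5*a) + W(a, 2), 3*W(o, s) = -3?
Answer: 176783616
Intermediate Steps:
W(o, s) = -1 (W(o, s) = (⅓)*(-3) = -1)
J = -21 (J = -7 - 14 = -21)
m(a) = -1 + a² + 5*a (m(a) = (a² + 5*a) - 1 = -1 + a² + 5*a)
K = -13275 (K = (-1 + ((-3 + (2 - 5))²)² + 5*(-3 + (2 - 5))²)*(-9) = (-1 + ((-3 - 3)²)² + 5*(-3 - 3)²)*(-9) = (-1 + ((-6)²)² + 5*(-6)²)*(-9) = (-1 + 36² + 5*36)*(-9) = (-1 + 1296 + 180)*(-9) = 1475*(-9) = -13275)
(J + K)² = (-21 - 13275)² = (-13296)² = 176783616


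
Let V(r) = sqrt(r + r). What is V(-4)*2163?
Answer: 4326*I*sqrt(2) ≈ 6117.9*I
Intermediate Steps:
V(r) = sqrt(2)*sqrt(r) (V(r) = sqrt(2*r) = sqrt(2)*sqrt(r))
V(-4)*2163 = (sqrt(2)*sqrt(-4))*2163 = (sqrt(2)*(2*I))*2163 = (2*I*sqrt(2))*2163 = 4326*I*sqrt(2)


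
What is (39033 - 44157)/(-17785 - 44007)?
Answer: 1281/15448 ≈ 0.082923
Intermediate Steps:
(39033 - 44157)/(-17785 - 44007) = -5124/(-61792) = -5124*(-1/61792) = 1281/15448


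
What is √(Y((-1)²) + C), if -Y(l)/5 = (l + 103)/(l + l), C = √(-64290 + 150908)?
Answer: √(-260 + √86618) ≈ 5.8574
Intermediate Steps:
C = √86618 ≈ 294.31
Y(l) = -5*(103 + l)/(2*l) (Y(l) = -5*(l + 103)/(l + l) = -5*(103 + l)/(2*l))
√(Y((-1)²) + C) = √(5*(-103 - 1*(-1)²)/(2*((-1)²)) + √86618) = √((5/2)*(-103 - 1*1)/1 + √86618) = √((5/2)*1*(-103 - 1) + √86618) = √((5/2)*1*(-104) + √86618) = √(-260 + √86618)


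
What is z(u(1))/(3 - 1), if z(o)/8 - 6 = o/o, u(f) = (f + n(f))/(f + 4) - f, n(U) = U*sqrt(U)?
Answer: 28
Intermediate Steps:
n(U) = U**(3/2)
u(f) = -f + (f + f**(3/2))/(4 + f) (u(f) = (f + f**(3/2))/(f + 4) - f = (f + f**(3/2))/(4 + f) - f = -f + (f + f**(3/2))/(4 + f))
z(o) = 56 (z(o) = 48 + 8*(o/o) = 48 + 8*1 = 48 + 8 = 56)
z(u(1))/(3 - 1) = 56/(3 - 1) = 56/2 = 56*(1/2) = 28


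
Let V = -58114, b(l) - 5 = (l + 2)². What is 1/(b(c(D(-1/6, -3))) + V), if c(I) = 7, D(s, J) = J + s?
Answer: -1/58028 ≈ -1.7233e-5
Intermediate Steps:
b(l) = 5 + (2 + l)² (b(l) = 5 + (l + 2)² = 5 + (2 + l)²)
1/(b(c(D(-1/6, -3))) + V) = 1/((5 + (2 + 7)²) - 58114) = 1/((5 + 9²) - 58114) = 1/((5 + 81) - 58114) = 1/(86 - 58114) = 1/(-58028) = -1/58028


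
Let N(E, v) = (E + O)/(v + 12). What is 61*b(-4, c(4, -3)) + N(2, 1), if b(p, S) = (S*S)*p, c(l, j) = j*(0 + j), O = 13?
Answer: -256917/13 ≈ -19763.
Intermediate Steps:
c(l, j) = j² (c(l, j) = j*j = j²)
b(p, S) = p*S² (b(p, S) = S²*p = p*S²)
N(E, v) = (13 + E)/(12 + v) (N(E, v) = (E + 13)/(v + 12) = (13 + E)/(12 + v))
61*b(-4, c(4, -3)) + N(2, 1) = 61*(-4*((-3)²)²) + (13 + 2)/(12 + 1) = 61*(-4*9²) + 15/13 = 61*(-4*81) + (1/13)*15 = 61*(-324) + 15/13 = -19764 + 15/13 = -256917/13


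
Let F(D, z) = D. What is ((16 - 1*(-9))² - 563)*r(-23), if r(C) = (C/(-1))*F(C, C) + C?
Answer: -34224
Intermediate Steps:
r(C) = C - C² (r(C) = (C/(-1))*C + C = (C*(-1))*C + C = (-C)*C + C = -C² + C = C - C²)
((16 - 1*(-9))² - 563)*r(-23) = ((16 - 1*(-9))² - 563)*(-23*(1 - 1*(-23))) = ((16 + 9)² - 563)*(-23*(1 + 23)) = (25² - 563)*(-23*24) = (625 - 563)*(-552) = 62*(-552) = -34224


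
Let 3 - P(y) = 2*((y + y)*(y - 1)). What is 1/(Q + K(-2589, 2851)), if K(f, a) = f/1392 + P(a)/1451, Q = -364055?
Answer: -673264/260187025941 ≈ -2.5876e-6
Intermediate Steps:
P(y) = 3 - 4*y*(-1 + y) (P(y) = 3 - 2*(y + y)*(y - 1) = 3 - 2*(2*y)*(-1 + y) = 3 - 2*2*y*(-1 + y) = 3 - 4*y*(-1 + y))
K(f, a) = 3/1451 - 4*a**2/1451 + f/1392 + 4*a/1451 (K(f, a) = f/1392 + (3 - 4*a**2 + 4*a)/1451 = f*(1/1392) + (3 - 4*a**2 + 4*a)*(1/1451) = f/1392 + (3/1451 - 4*a**2/1451 + 4*a/1451) = 3/1451 - 4*a**2/1451 + f/1392 + 4*a/1451)
1/(Q + K(-2589, 2851)) = 1/(-364055 + (3/1451 - 4/1451*2851**2 + (1/1392)*(-2589) + (4/1451)*2851)) = 1/(-364055 + (3/1451 - 4/1451*8128201 - 863/464 + 11404/1451)) = 1/(-364055 + (3/1451 - 32512804/1451 - 863/464 + 11404/1451)) = 1/(-364055 - 15081900421/673264) = 1/(-260187025941/673264) = -673264/260187025941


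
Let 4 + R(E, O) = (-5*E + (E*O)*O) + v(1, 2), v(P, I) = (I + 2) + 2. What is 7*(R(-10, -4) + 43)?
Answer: -455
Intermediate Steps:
v(P, I) = 4 + I (v(P, I) = (2 + I) + 2 = 4 + I)
R(E, O) = 2 - 5*E + E*O² (R(E, O) = -4 + ((-5*E + (E*O)*O) + (4 + 2)) = -4 + ((-5*E + E*O²) + 6) = -4 + (6 - 5*E + E*O²) = 2 - 5*E + E*O²)
7*(R(-10, -4) + 43) = 7*((2 - 5*(-10) - 10*(-4)²) + 43) = 7*((2 + 50 - 10*16) + 43) = 7*((2 + 50 - 160) + 43) = 7*(-108 + 43) = 7*(-65) = -455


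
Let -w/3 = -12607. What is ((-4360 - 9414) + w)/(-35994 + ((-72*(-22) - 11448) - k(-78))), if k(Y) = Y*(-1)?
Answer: -24047/45936 ≈ -0.52349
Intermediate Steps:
w = 37821 (w = -3*(-12607) = 37821)
k(Y) = -Y
((-4360 - 9414) + w)/(-35994 + ((-72*(-22) - 11448) - k(-78))) = ((-4360 - 9414) + 37821)/(-35994 + ((-72*(-22) - 11448) - (-1)*(-78))) = (-13774 + 37821)/(-35994 + ((1584 - 11448) - 1*78)) = 24047/(-35994 + (-9864 - 78)) = 24047/(-35994 - 9942) = 24047/(-45936) = 24047*(-1/45936) = -24047/45936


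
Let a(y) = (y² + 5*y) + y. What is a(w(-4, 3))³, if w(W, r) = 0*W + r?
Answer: 19683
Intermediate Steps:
w(W, r) = r (w(W, r) = 0 + r = r)
a(y) = y² + 6*y
a(w(-4, 3))³ = (3*(6 + 3))³ = (3*9)³ = 27³ = 19683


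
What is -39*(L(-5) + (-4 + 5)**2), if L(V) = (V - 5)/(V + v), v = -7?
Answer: -143/2 ≈ -71.500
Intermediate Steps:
L(V) = (-5 + V)/(-7 + V) (L(V) = (V - 5)/(V - 7) = (-5 + V)/(-7 + V))
-39*(L(-5) + (-4 + 5)**2) = -39*((-5 - 5)/(-7 - 5) + (-4 + 5)**2) = -39*(-10/(-12) + 1**2) = -39*(-1/12*(-10) + 1) = -39*(5/6 + 1) = -39*11/6 = -143/2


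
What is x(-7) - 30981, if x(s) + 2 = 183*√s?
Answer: -30983 + 183*I*√7 ≈ -30983.0 + 484.17*I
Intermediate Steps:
x(s) = -2 + 183*√s
x(-7) - 30981 = (-2 + 183*√(-7)) - 30981 = (-2 + 183*(I*√7)) - 30981 = (-2 + 183*I*√7) - 30981 = -30983 + 183*I*√7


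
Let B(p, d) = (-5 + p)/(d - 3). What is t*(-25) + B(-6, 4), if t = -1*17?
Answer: 414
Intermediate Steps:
B(p, d) = (-5 + p)/(-3 + d)
t = -17
t*(-25) + B(-6, 4) = -17*(-25) + (-5 - 6)/(-3 + 4) = 425 - 11/1 = 425 + 1*(-11) = 425 - 11 = 414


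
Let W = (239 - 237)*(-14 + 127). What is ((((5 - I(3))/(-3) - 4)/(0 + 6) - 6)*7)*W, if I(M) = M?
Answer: -96502/9 ≈ -10722.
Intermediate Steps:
W = 226 (W = 2*113 = 226)
((((5 - I(3))/(-3) - 4)/(0 + 6) - 6)*7)*W = ((((5 - 1*3)/(-3) - 4)/(0 + 6) - 6)*7)*226 = ((((5 - 3)*(-⅓) - 4)/6 - 6)*7)*226 = (((2*(-⅓) - 4)*(⅙) - 6)*7)*226 = (((-⅔ - 4)*(⅙) - 6)*7)*226 = ((-14/3*⅙ - 6)*7)*226 = ((-7/9 - 6)*7)*226 = -61/9*7*226 = -427/9*226 = -96502/9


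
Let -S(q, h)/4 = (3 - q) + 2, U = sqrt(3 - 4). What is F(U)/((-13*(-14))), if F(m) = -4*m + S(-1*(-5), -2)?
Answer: -2*I/91 ≈ -0.021978*I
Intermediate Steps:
U = I (U = sqrt(-1) = I ≈ 1.0*I)
S(q, h) = -20 + 4*q (S(q, h) = -4*((3 - q) + 2) = -4*(5 - q) = -20 + 4*q)
F(m) = -4*m (F(m) = -4*m + (-20 + 4*(-1*(-5))) = -4*m + (-20 + 4*5) = -4*m + (-20 + 20) = -4*m + 0 = -4*m)
F(U)/((-13*(-14))) = (-4*I)/((-13*(-14))) = (-4*I)/182 = -2*I/91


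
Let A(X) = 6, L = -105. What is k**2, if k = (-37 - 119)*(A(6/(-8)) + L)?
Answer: 238517136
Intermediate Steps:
k = 15444 (k = (-37 - 119)*(6 - 105) = -156*(-99) = 15444)
k**2 = 15444**2 = 238517136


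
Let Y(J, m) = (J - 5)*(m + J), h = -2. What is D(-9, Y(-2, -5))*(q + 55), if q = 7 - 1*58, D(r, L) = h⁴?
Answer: 64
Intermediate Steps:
Y(J, m) = (-5 + J)*(J + m)
D(r, L) = 16 (D(r, L) = (-2)⁴ = 16)
q = -51 (q = 7 - 58 = -51)
D(-9, Y(-2, -5))*(q + 55) = 16*(-51 + 55) = 16*4 = 64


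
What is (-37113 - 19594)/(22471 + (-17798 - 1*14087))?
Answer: 56707/9414 ≈ 6.0237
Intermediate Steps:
(-37113 - 19594)/(22471 + (-17798 - 1*14087)) = -56707/(22471 + (-17798 - 14087)) = -56707/(22471 - 31885) = -56707/(-9414) = -56707*(-1/9414) = 56707/9414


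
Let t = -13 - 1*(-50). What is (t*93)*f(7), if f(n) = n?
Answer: 24087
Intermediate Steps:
t = 37 (t = -13 + 50 = 37)
(t*93)*f(7) = (37*93)*7 = 3441*7 = 24087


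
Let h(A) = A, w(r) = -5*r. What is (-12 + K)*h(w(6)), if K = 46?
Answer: -1020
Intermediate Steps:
(-12 + K)*h(w(6)) = (-12 + 46)*(-5*6) = 34*(-30) = -1020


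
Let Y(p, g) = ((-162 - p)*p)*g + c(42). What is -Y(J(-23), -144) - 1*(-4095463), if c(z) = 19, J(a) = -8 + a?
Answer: 4680228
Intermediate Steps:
Y(p, g) = 19 + g*p*(-162 - p) (Y(p, g) = ((-162 - p)*p)*g + 19 = (p*(-162 - p))*g + 19 = g*p*(-162 - p) + 19 = 19 + g*p*(-162 - p))
-Y(J(-23), -144) - 1*(-4095463) = -(19 - 1*(-144)*(-8 - 23)² - 162*(-144)*(-8 - 23)) - 1*(-4095463) = -(19 - 1*(-144)*(-31)² - 162*(-144)*(-31)) + 4095463 = -(19 - 1*(-144)*961 - 723168) + 4095463 = -(19 + 138384 - 723168) + 4095463 = -1*(-584765) + 4095463 = 584765 + 4095463 = 4680228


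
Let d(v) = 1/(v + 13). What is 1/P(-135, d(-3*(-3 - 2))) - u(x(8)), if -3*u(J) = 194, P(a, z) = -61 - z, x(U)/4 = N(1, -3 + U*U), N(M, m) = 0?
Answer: 331462/5127 ≈ 64.650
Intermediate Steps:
x(U) = 0 (x(U) = 4*0 = 0)
d(v) = 1/(13 + v)
u(J) = -194/3 (u(J) = -⅓*194 = -194/3)
1/P(-135, d(-3*(-3 - 2))) - u(x(8)) = 1/(-61 - 1/(13 - 3*(-3 - 2))) - 1*(-194/3) = 1/(-61 - 1/(13 - 3*(-5))) + 194/3 = 1/(-61 - 1/(13 + 15)) + 194/3 = 1/(-61 - 1/28) + 194/3 = 1/(-1709/28) + 194/3 = -28/1709 + 194/3 = 331462/5127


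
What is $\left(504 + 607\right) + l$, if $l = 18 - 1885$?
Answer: $-756$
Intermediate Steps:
$l = -1867$ ($l = 18 - 1885 = -1867$)
$\left(504 + 607\right) + l = \left(504 + 607\right) - 1867 = 1111 - 1867 = -756$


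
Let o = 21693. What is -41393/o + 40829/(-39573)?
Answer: -841249562/286152363 ≈ -2.9399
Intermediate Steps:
-41393/o + 40829/(-39573) = -41393/21693 + 40829/(-39573) = -41393*1/21693 + 40829*(-1/39573) = -41393/21693 - 40829/39573 = -841249562/286152363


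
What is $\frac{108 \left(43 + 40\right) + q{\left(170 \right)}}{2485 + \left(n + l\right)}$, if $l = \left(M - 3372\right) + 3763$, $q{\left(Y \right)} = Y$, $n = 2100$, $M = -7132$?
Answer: $- \frac{4567}{1078} \approx -4.2365$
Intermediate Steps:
$l = -6741$ ($l = \left(-7132 - 3372\right) + 3763 = -10504 + 3763 = -6741$)
$\frac{108 \left(43 + 40\right) + q{\left(170 \right)}}{2485 + \left(n + l\right)} = \frac{108 \left(43 + 40\right) + 170}{2485 + \left(2100 - 6741\right)} = \frac{108 \cdot 83 + 170}{2485 - 4641} = \frac{8964 + 170}{-2156} = 9134 \left(- \frac{1}{2156}\right) = - \frac{4567}{1078}$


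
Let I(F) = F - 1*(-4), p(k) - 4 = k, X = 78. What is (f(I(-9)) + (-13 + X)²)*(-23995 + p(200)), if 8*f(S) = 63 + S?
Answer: -402757839/4 ≈ -1.0069e+8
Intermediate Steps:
p(k) = 4 + k
I(F) = 4 + F (I(F) = F + 4 = 4 + F)
f(S) = 63/8 + S/8 (f(S) = (63 + S)/8 = 63/8 + S/8)
(f(I(-9)) + (-13 + X)²)*(-23995 + p(200)) = ((63/8 + (4 - 9)/8) + (-13 + 78)²)*(-23995 + (4 + 200)) = ((63/8 + (⅛)*(-5)) + 65²)*(-23995 + 204) = ((63/8 - 5/8) + 4225)*(-23791) = (29/4 + 4225)*(-23791) = (16929/4)*(-23791) = -402757839/4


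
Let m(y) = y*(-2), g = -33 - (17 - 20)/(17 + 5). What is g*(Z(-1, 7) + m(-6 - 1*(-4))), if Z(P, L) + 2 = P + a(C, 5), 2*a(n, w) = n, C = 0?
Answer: -723/22 ≈ -32.864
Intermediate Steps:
a(n, w) = n/2
Z(P, L) = -2 + P (Z(P, L) = -2 + (P + (1/2)*0) = -2 + (P + 0) = -2 + P)
g = -723/22 (g = -33 - (-3)/22 = -33 - 1*(-3/22) = -33 + 3/22 = -723/22 ≈ -32.864)
m(y) = -2*y
g*(Z(-1, 7) + m(-6 - 1*(-4))) = -723*((-2 - 1) - 2*(-6 - 1*(-4)))/22 = -723*(-3 - 2*(-6 + 4))/22 = -723*(-3 - 2*(-2))/22 = -723*(-3 + 4)/22 = -723/22*1 = -723/22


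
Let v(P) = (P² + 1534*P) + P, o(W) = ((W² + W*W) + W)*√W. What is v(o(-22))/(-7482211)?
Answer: 1789832/680201 - 132010*I*√22/680201 ≈ 2.6313 - 0.91029*I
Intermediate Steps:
o(W) = √W*(W + 2*W²) (o(W) = ((W² + W²) + W)*√W = (2*W² + W)*√W = (W + 2*W²)*√W = √W*(W + 2*W²))
v(P) = P² + 1535*P
v(o(-22))/(-7482211) = (((-22)^(3/2)*(1 + 2*(-22)))*(1535 + (-22)^(3/2)*(1 + 2*(-22))))/(-7482211) = (((-22*I*√22)*(1 - 44))*(1535 + (-22*I*√22)*(1 - 44)))*(-1/7482211) = ((-22*I*√22*(-43))*(1535 - 22*I*√22*(-43)))*(-1/7482211) = ((946*I*√22)*(1535 + 946*I*√22))*(-1/7482211) = (946*I*√22*(1535 + 946*I*√22))*(-1/7482211) = -86*I*√22*(1535 + 946*I*√22)/680201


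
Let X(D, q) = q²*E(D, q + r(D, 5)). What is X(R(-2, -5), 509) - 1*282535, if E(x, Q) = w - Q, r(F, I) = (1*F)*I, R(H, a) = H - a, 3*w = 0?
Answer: -136040979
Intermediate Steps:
w = 0 (w = (⅓)*0 = 0)
r(F, I) = F*I
E(x, Q) = -Q (E(x, Q) = 0 - Q = -Q)
X(D, q) = q²*(-q - 5*D) (X(D, q) = q²*(-(q + D*5)) = q²*(-(q + 5*D)) = q²*(-q - 5*D))
X(R(-2, -5), 509) - 1*282535 = 509²*(-1*509 - 5*(-2 - 1*(-5))) - 1*282535 = 259081*(-509 - 5*(-2 + 5)) - 282535 = 259081*(-509 - 5*3) - 282535 = 259081*(-509 - 15) - 282535 = 259081*(-524) - 282535 = -135758444 - 282535 = -136040979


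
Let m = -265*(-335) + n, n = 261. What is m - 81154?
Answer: 7882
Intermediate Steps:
m = 89036 (m = -265*(-335) + 261 = 88775 + 261 = 89036)
m - 81154 = 89036 - 81154 = 7882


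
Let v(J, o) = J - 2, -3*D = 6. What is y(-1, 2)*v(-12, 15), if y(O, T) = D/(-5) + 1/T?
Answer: -63/5 ≈ -12.600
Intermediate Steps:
D = -2 (D = -1/3*6 = -2)
v(J, o) = -2 + J
y(O, T) = 2/5 + 1/T (y(O, T) = -2/(-5) + 1/T = -2*(-1/5) + 1/T = 2/5 + 1/T)
y(-1, 2)*v(-12, 15) = (2/5 + 1/2)*(-2 - 12) = (2/5 + 1/2)*(-14) = (9/10)*(-14) = -63/5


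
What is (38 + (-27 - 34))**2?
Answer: 529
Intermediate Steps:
(38 + (-27 - 34))**2 = (38 - 61)**2 = (-23)**2 = 529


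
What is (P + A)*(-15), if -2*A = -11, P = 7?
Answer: -375/2 ≈ -187.50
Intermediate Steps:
A = 11/2 (A = -½*(-11) = 11/2 ≈ 5.5000)
(P + A)*(-15) = (7 + 11/2)*(-15) = (25/2)*(-15) = -375/2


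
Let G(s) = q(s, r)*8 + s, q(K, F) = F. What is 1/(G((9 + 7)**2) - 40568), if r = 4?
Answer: -1/40280 ≈ -2.4826e-5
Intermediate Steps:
G(s) = 32 + s (G(s) = 4*8 + s = 32 + s)
1/(G((9 + 7)**2) - 40568) = 1/((32 + (9 + 7)**2) - 40568) = 1/((32 + 16**2) - 40568) = 1/((32 + 256) - 40568) = 1/(288 - 40568) = 1/(-40280) = -1/40280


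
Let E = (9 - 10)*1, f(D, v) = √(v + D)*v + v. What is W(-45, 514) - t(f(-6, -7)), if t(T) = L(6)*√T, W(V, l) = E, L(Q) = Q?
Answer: -1 - 6*√(-7 - 7*I*√13) ≈ -19.586 + 24.443*I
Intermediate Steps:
f(D, v) = v + v*√(D + v) (f(D, v) = √(D + v)*v + v = v*√(D + v) + v = v + v*√(D + v))
E = -1 (E = -1*1 = -1)
W(V, l) = -1
t(T) = 6*√T
W(-45, 514) - t(f(-6, -7)) = -1 - 6*√(-7*(1 + √(-6 - 7))) = -1 - 6*√(-7*(1 + √(-13))) = -1 - 6*√(-7*(1 + I*√13)) = -1 - 6*√(-7 - 7*I*√13)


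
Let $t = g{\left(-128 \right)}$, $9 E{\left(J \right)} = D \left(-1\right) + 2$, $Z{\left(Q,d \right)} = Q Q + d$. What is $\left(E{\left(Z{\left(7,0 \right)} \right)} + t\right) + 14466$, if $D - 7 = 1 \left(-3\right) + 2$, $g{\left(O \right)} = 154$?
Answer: $\frac{131576}{9} \approx 14620.0$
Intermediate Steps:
$D = 6$ ($D = 7 + \left(1 \left(-3\right) + 2\right) = 7 + \left(-3 + 2\right) = 7 - 1 = 6$)
$Z{\left(Q,d \right)} = d + Q^{2}$ ($Z{\left(Q,d \right)} = Q^{2} + d = d + Q^{2}$)
$E{\left(J \right)} = - \frac{4}{9}$ ($E{\left(J \right)} = \frac{6 \left(-1\right) + 2}{9} = \frac{-6 + 2}{9} = \frac{1}{9} \left(-4\right) = - \frac{4}{9}$)
$t = 154$
$\left(E{\left(Z{\left(7,0 \right)} \right)} + t\right) + 14466 = \left(- \frac{4}{9} + 154\right) + 14466 = \frac{1382}{9} + 14466 = \frac{131576}{9}$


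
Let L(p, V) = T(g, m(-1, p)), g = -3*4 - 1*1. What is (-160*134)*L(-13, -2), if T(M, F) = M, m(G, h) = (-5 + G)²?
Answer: 278720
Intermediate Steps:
g = -13 (g = -12 - 1 = -13)
L(p, V) = -13
(-160*134)*L(-13, -2) = -160*134*(-13) = -21440*(-13) = 278720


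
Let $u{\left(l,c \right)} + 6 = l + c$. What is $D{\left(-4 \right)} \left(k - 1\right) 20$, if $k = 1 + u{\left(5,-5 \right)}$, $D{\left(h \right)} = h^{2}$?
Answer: $-1920$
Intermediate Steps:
$u{\left(l,c \right)} = -6 + c + l$ ($u{\left(l,c \right)} = -6 + \left(l + c\right) = -6 + \left(c + l\right) = -6 + c + l$)
$k = -5$ ($k = 1 - 6 = -5$)
$D{\left(-4 \right)} \left(k - 1\right) 20 = \left(-4\right)^{2} \left(-5 - 1\right) 20 = 16 \left(-5 - 1\right) 20 = 16 \left(-6\right) 20 = \left(-96\right) 20 = -1920$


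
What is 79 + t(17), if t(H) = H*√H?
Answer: 79 + 17*√17 ≈ 149.09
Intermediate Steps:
t(H) = H^(3/2)
79 + t(17) = 79 + 17^(3/2) = 79 + 17*√17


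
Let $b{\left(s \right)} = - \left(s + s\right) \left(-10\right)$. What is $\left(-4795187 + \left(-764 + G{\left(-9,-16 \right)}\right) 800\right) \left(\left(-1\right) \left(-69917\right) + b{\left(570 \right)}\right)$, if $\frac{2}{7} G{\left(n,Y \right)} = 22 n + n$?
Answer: $-486762504879$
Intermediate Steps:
$G{\left(n,Y \right)} = \frac{161 n}{2}$ ($G{\left(n,Y \right)} = \frac{7 \left(22 n + n\right)}{2} = \frac{7 \cdot 23 n}{2} = \frac{161 n}{2}$)
$b{\left(s \right)} = 20 s$ ($b{\left(s \right)} = - 2 s \left(-10\right) = - \left(-20\right) s = 20 s$)
$\left(-4795187 + \left(-764 + G{\left(-9,-16 \right)}\right) 800\right) \left(\left(-1\right) \left(-69917\right) + b{\left(570 \right)}\right) = \left(-4795187 + \left(-764 + \frac{161}{2} \left(-9\right)\right) 800\right) \left(\left(-1\right) \left(-69917\right) + 20 \cdot 570\right) = \left(-4795187 + \left(-764 - \frac{1449}{2}\right) 800\right) \left(69917 + 11400\right) = \left(-4795187 - 1190800\right) 81317 = \left(-5985987\right) 81317 = -486762504879$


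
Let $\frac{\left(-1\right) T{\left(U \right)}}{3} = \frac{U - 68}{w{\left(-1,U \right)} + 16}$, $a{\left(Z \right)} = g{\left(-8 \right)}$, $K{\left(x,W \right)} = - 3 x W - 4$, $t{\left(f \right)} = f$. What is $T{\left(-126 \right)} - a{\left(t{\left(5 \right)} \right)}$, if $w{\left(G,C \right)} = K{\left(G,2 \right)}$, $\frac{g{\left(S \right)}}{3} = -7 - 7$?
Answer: $\frac{223}{3} \approx 74.333$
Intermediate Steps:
$g{\left(S \right)} = -42$ ($g{\left(S \right)} = 3 \left(-7 - 7\right) = 3 \left(-14\right) = -42$)
$K{\left(x,W \right)} = -4 - 3 W x$ ($K{\left(x,W \right)} = - 3 W x - 4 = -4 - 3 W x$)
$a{\left(Z \right)} = -42$
$w{\left(G,C \right)} = -4 - 6 G$
$T{\left(U \right)} = \frac{34}{3} - \frac{U}{6}$ ($T{\left(U \right)} = - 3 \frac{U - 68}{\left(-4 - -6\right) + 16} = - 3 \frac{-68 + U}{\left(-4 + 6\right) + 16} = - 3 \frac{-68 + U}{2 + 16} = - 3 \frac{-68 + U}{18} = - 3 \left(-68 + U\right) \frac{1}{18} = - 3 \left(- \frac{34}{9} + \frac{U}{18}\right) = \frac{34}{3} - \frac{U}{6}$)
$T{\left(-126 \right)} - a{\left(t{\left(5 \right)} \right)} = \left(\frac{34}{3} - -21\right) - -42 = \left(\frac{34}{3} + 21\right) + 42 = \frac{97}{3} + 42 = \frac{223}{3}$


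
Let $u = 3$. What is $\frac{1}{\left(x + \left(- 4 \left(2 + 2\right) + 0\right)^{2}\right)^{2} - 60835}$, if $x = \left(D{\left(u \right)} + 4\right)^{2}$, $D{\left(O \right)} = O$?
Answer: $\frac{1}{32190} \approx 3.1066 \cdot 10^{-5}$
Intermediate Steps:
$x = 49$ ($x = \left(3 + 4\right)^{2} = 7^{2} = 49$)
$\frac{1}{\left(x + \left(- 4 \left(2 + 2\right) + 0\right)^{2}\right)^{2} - 60835} = \frac{1}{\left(49 + \left(- 4 \left(2 + 2\right) + 0\right)^{2}\right)^{2} - 60835} = \frac{1}{\left(49 + \left(\left(-4\right) 4 + 0\right)^{2}\right)^{2} - 60835} = \frac{1}{\left(49 + \left(-16 + 0\right)^{2}\right)^{2} - 60835} = \frac{1}{\left(49 + \left(-16\right)^{2}\right)^{2} - 60835} = \frac{1}{\left(49 + 256\right)^{2} - 60835} = \frac{1}{305^{2} - 60835} = \frac{1}{93025 - 60835} = \frac{1}{32190}$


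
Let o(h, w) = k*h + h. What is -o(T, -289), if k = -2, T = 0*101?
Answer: 0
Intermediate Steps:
T = 0
o(h, w) = -h (o(h, w) = -2*h + h = -h)
-o(T, -289) = -(-1)*0 = -1*0 = 0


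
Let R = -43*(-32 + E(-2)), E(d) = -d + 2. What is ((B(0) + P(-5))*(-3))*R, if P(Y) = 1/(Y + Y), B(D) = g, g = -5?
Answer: 92106/5 ≈ 18421.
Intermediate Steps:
E(d) = 2 - d
B(D) = -5
P(Y) = 1/(2*Y)
R = 1204 (R = -43*(-32 + (2 - 1*(-2))) = -43*(-32 + (2 + 2)) = -43*(-32 + 4) = -43*(-28) = 1204)
((B(0) + P(-5))*(-3))*R = ((-5 + (½)/(-5))*(-3))*1204 = ((-5 + (½)*(-⅕))*(-3))*1204 = ((-5 - ⅒)*(-3))*1204 = -51/10*(-3)*1204 = (153/10)*1204 = 92106/5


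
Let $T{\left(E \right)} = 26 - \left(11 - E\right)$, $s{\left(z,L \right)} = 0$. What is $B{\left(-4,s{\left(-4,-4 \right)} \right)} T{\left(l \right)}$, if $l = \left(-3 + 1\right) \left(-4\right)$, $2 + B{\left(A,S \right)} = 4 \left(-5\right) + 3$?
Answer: $-437$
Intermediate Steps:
$B{\left(A,S \right)} = -19$ ($B{\left(A,S \right)} = -2 + \left(4 \left(-5\right) + 3\right) = -2 + \left(-20 + 3\right) = -2 - 17 = -19$)
$l = 8$ ($l = \left(-2\right) \left(-4\right) = 8$)
$T{\left(E \right)} = 15 + E$ ($T{\left(E \right)} = 26 + \left(-11 + E\right) = 15 + E$)
$B{\left(-4,s{\left(-4,-4 \right)} \right)} T{\left(l \right)} = - 19 \left(15 + 8\right) = \left(-19\right) 23 = -437$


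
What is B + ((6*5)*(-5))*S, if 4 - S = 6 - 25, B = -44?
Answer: -3494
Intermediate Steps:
S = 23 (S = 4 - (6 - 25) = 4 - 1*(-19) = 4 + 19 = 23)
B + ((6*5)*(-5))*S = -44 + ((6*5)*(-5))*23 = -44 + (30*(-5))*23 = -44 - 150*23 = -44 - 3450 = -3494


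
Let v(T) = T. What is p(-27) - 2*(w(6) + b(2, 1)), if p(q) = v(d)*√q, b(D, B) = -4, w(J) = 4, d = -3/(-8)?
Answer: 9*I*√3/8 ≈ 1.9486*I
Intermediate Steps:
d = 3/8 (d = -3*(-⅛) = 3/8 ≈ 0.37500)
p(q) = 3*√q/8
p(-27) - 2*(w(6) + b(2, 1)) = 3*√(-27)/8 - 2*(4 - 4) = 3*(3*I*√3)/8 - 2*0 = 9*I*√3/8 - 1*0 = 9*I*√3/8 + 0 = 9*I*√3/8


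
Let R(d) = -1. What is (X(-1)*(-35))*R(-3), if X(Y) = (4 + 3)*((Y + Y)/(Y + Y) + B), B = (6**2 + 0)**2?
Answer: 317765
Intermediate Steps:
B = 1296 (B = (36 + 0)**2 = 36**2 = 1296)
X(Y) = 9079 (X(Y) = (4 + 3)*((Y + Y)/(Y + Y) + 1296) = 7*((2*Y)/((2*Y)) + 1296) = 7*((2*Y)*(1/(2*Y)) + 1296) = 7*(1 + 1296) = 7*1297 = 9079)
(X(-1)*(-35))*R(-3) = (9079*(-35))*(-1) = -317765*(-1) = 317765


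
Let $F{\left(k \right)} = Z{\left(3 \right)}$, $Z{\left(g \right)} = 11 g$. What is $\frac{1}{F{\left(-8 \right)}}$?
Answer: $\frac{1}{33} \approx 0.030303$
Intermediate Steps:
$F{\left(k \right)} = 33$ ($F{\left(k \right)} = 11 \cdot 3 = 33$)
$\frac{1}{F{\left(-8 \right)}} = \frac{1}{33}$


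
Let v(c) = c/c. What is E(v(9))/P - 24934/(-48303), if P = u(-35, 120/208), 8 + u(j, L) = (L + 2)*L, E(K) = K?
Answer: 77131574/212678109 ≈ 0.36267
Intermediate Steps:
v(c) = 1
u(j, L) = -8 + L*(2 + L) (u(j, L) = -8 + (L + 2)*L = -8 + (2 + L)*L = -8 + L*(2 + L))
P = -4403/676 (P = -8 + (120/208)² + 2*(120/208) = -8 + (120*(1/208))² + 2*(120*(1/208)) = -8 + (15/26)² + 2*(15/26) = -8 + 225/676 + 15/13 = -4403/676 ≈ -6.5133)
E(v(9))/P - 24934/(-48303) = 1/(-4403/676) - 24934/(-48303) = 1*(-676/4403) - 24934*(-1/48303) = -676/4403 + 24934/48303 = 77131574/212678109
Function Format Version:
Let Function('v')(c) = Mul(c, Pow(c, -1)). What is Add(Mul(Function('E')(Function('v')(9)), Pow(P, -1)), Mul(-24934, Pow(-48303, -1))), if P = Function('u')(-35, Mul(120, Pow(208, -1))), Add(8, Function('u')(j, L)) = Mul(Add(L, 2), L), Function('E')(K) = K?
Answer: Rational(77131574, 212678109) ≈ 0.36267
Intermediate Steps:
Function('v')(c) = 1
Function('u')(j, L) = Add(-8, Mul(L, Add(2, L))) (Function('u')(j, L) = Add(-8, Mul(Add(L, 2), L)) = Add(-8, Mul(Add(2, L), L)) = Add(-8, Mul(L, Add(2, L))))
P = Rational(-4403, 676) (P = Add(-8, Pow(Mul(120, Pow(208, -1)), 2), Mul(2, Mul(120, Pow(208, -1)))) = Add(-8, Pow(Mul(120, Rational(1, 208)), 2), Mul(2, Mul(120, Rational(1, 208)))) = Add(-8, Pow(Rational(15, 26), 2), Mul(2, Rational(15, 26))) = Add(-8, Rational(225, 676), Rational(15, 13)) = Rational(-4403, 676) ≈ -6.5133)
Add(Mul(Function('E')(Function('v')(9)), Pow(P, -1)), Mul(-24934, Pow(-48303, -1))) = Add(Mul(1, Pow(Rational(-4403, 676), -1)), Mul(-24934, Pow(-48303, -1))) = Add(Mul(1, Rational(-676, 4403)), Mul(-24934, Rational(-1, 48303))) = Add(Rational(-676, 4403), Rational(24934, 48303)) = Rational(77131574, 212678109)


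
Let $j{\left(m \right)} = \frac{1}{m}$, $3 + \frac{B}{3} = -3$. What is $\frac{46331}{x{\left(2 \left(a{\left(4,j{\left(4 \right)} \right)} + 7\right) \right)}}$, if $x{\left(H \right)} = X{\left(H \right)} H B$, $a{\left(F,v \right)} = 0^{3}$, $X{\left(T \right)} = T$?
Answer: $- \frac{46331}{3528} \approx -13.132$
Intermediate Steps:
$B = -18$ ($B = -9 + 3 \left(-3\right) = -9 - 9 = -18$)
$a{\left(F,v \right)} = 0$
$x{\left(H \right)} = - 18 H^{2}$ ($x{\left(H \right)} = H H \left(-18\right) = H^{2} \left(-18\right) = - 18 H^{2}$)
$\frac{46331}{x{\left(2 \left(a{\left(4,j{\left(4 \right)} \right)} + 7\right) \right)}} = \frac{46331}{\left(-18\right) \left(2 \left(0 + 7\right)\right)^{2}} = \frac{46331}{\left(-18\right) \left(2 \cdot 7\right)^{2}} = \frac{46331}{\left(-18\right) 14^{2}} = \frac{46331}{\left(-18\right) 196} = \frac{46331}{-3528} = 46331 \left(- \frac{1}{3528}\right) = - \frac{46331}{3528}$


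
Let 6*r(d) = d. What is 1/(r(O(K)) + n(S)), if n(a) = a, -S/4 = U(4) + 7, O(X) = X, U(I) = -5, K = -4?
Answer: -3/26 ≈ -0.11538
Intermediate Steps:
r(d) = d/6
S = -8 (S = -4*(-5 + 7) = -4*2 = -8)
1/(r(O(K)) + n(S)) = 1/((⅙)*(-4) - 8) = 1/(-⅔ - 8) = 1/(-26/3) = -3/26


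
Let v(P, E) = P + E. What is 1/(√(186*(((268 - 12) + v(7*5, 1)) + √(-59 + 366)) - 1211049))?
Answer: -I*√3/(3*√(385579 - 62*√307)) ≈ -0.0009311*I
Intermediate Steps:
v(P, E) = E + P
1/(√(186*(((268 - 12) + v(7*5, 1)) + √(-59 + 366)) - 1211049)) = 1/(√(186*(((268 - 12) + (1 + 7*5)) + √(-59 + 366)) - 1211049)) = 1/(√(186*((256 + (1 + 35)) + √307) - 1211049)) = 1/(√(186*((256 + 36) + √307) - 1211049)) = 1/(√(186*(292 + √307) - 1211049)) = 1/(√((54312 + 186*√307) - 1211049)) = 1/(√(-1156737 + 186*√307)) = (-1156737 + 186*√307)^(-½)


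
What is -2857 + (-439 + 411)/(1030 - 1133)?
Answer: -294243/103 ≈ -2856.7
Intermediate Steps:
-2857 + (-439 + 411)/(1030 - 1133) = -2857 - 28/(-103) = -2857 - 28*(-1/103) = -2857 + 28/103 = -294243/103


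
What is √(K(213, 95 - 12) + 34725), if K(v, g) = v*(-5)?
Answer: 6*√935 ≈ 183.47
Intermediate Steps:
K(v, g) = -5*v
√(K(213, 95 - 12) + 34725) = √(-5*213 + 34725) = √(-1065 + 34725) = √33660 = 6*√935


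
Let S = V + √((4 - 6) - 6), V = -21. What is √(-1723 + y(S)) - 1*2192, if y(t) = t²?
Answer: -2192 + √(-1290 - 84*I*√2) ≈ -2190.3 - 35.955*I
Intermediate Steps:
S = -21 + 2*I*√2 (S = -21 + √((4 - 6) - 6) = -21 + √(-2 - 6) = -21 + √(-8) = -21 + 2*I*√2 ≈ -21.0 + 2.8284*I)
√(-1723 + y(S)) - 1*2192 = √(-1723 + (-21 + 2*I*√2)²) - 1*2192 = √(-1723 + (-21 + 2*I*√2)²) - 2192 = -2192 + √(-1723 + (-21 + 2*I*√2)²)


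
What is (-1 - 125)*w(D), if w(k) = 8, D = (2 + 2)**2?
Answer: -1008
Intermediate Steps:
D = 16 (D = 4**2 = 16)
(-1 - 125)*w(D) = (-1 - 125)*8 = -126*8 = -1008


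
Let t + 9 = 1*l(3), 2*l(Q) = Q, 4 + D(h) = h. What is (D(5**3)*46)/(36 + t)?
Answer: 11132/57 ≈ 195.30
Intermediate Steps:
D(h) = -4 + h
l(Q) = Q/2
t = -15/2 (t = -9 + 1*((1/2)*3) = -9 + 1*(3/2) = -9 + 3/2 = -15/2 ≈ -7.5000)
(D(5**3)*46)/(36 + t) = ((-4 + 5**3)*46)/(36 - 15/2) = ((-4 + 125)*46)/(57/2) = (121*46)*(2/57) = 5566*(2/57) = 11132/57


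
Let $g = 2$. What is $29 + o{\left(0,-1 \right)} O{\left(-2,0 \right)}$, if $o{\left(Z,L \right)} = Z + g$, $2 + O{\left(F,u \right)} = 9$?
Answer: $43$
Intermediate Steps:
$O{\left(F,u \right)} = 7$ ($O{\left(F,u \right)} = -2 + 9 = 7$)
$o{\left(Z,L \right)} = 2 + Z$ ($o{\left(Z,L \right)} = Z + 2 = 2 + Z$)
$29 + o{\left(0,-1 \right)} O{\left(-2,0 \right)} = 29 + \left(2 + 0\right) 7 = 29 + 2 \cdot 7 = 29 + 14 = 43$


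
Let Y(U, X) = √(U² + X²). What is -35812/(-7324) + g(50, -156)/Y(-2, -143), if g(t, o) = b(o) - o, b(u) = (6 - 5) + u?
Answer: 8953/1831 + √20453/20453 ≈ 4.8967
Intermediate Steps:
b(u) = 1 + u
g(t, o) = 1 (g(t, o) = (1 + o) - o = 1)
-35812/(-7324) + g(50, -156)/Y(-2, -143) = -35812/(-7324) + 1/√((-2)² + (-143)²) = -35812*(-1/7324) + 1/√(4 + 20449) = 8953/1831 + 1/√20453 = 8953/1831 + 1*(√20453/20453) = 8953/1831 + √20453/20453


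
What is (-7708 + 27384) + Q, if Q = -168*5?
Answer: 18836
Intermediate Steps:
Q = -840
(-7708 + 27384) + Q = (-7708 + 27384) - 840 = 19676 - 840 = 18836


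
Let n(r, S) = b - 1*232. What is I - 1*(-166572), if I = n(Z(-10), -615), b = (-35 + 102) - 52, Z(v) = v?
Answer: 166355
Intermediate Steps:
b = 15 (b = 67 - 52 = 15)
n(r, S) = -217 (n(r, S) = 15 - 1*232 = 15 - 232 = -217)
I = -217
I - 1*(-166572) = -217 - 1*(-166572) = -217 + 166572 = 166355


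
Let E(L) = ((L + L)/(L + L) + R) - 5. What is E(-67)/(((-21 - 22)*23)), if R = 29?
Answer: -25/989 ≈ -0.025278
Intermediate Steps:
E(L) = 25 (E(L) = ((L + L)/(L + L) + 29) - 5 = ((2*L)/((2*L)) + 29) - 5 = ((2*L)*(1/(2*L)) + 29) - 5 = (1 + 29) - 5 = 30 - 5 = 25)
E(-67)/(((-21 - 22)*23)) = 25/(((-21 - 22)*23)) = 25/((-43*23)) = 25/(-989) = 25*(-1/989) = -25/989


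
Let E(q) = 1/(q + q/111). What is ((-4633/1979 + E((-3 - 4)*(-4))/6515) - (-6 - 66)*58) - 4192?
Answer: -741585239211/40433028160 ≈ -18.341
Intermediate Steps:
E(q) = 111/(112*q) (E(q) = 1/(q + q*(1/111)) = 1/(q + q/111) = 1/(112*q/111) = 111/(112*q))
((-4633/1979 + E((-3 - 4)*(-4))/6515) - (-6 - 66)*58) - 4192 = ((-4633/1979 + (111/(112*(((-3 - 4)*(-4)))))/6515) - (-6 - 66)*58) - 4192 = ((-4633*1/1979 + (111/(112*((-7*(-4)))))*(1/6515)) - (-72)*58) - 4192 = ((-4633/1979 + ((111/112)/28)*(1/6515)) - 1*(-4176)) - 4192 = ((-4633/1979 + ((111/112)*(1/28))*(1/6515)) + 4176) - 4192 = ((-4633/1979 + (111/3136)*(1/6515)) + 4176) - 4192 = ((-4633/1979 + 111/20431040) + 4176) - 4192 = (-94656788651/40433028160 + 4176) - 4192 = 168753668807509/40433028160 - 4192 = -741585239211/40433028160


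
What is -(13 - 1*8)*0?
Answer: 0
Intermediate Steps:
-(13 - 1*8)*0 = -(13 - 8)*0 = -5*0 = -1*0 = 0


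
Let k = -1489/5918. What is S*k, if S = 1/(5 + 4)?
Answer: -1489/53262 ≈ -0.027956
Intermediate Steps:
S = ⅑ (S = 1/9 = ⅑ ≈ 0.11111)
k = -1489/5918 (k = -1489*1/5918 = -1489/5918 ≈ -0.25161)
S*k = (⅑)*(-1489/5918) = -1489/53262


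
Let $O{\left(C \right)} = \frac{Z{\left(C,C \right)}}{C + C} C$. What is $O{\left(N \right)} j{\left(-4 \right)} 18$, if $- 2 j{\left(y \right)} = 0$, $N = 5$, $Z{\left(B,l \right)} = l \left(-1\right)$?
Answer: $0$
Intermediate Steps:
$Z{\left(B,l \right)} = - l$
$j{\left(y \right)} = 0$ ($j{\left(y \right)} = \left(- \frac{1}{2}\right) 0 = 0$)
$O{\left(C \right)} = - \frac{C}{2}$ ($O{\left(C \right)} = \frac{\left(-1\right) C}{C + C} C = \frac{\left(-1\right) C}{2 C} C = - C \frac{1}{2 C} C = - \frac{C}{2}$)
$O{\left(N \right)} j{\left(-4 \right)} 18 = \left(- \frac{1}{2}\right) 5 \cdot 0 \cdot 18 = \left(- \frac{5}{2}\right) 0 \cdot 18 = 0 \cdot 18 = 0$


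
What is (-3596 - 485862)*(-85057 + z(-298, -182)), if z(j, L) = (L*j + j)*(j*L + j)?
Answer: -1423942366879446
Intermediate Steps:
z(j, L) = (j + L*j)**2 (z(j, L) = (j + L*j)*(L*j + j) = (j + L*j)*(j + L*j) = (j + L*j)**2)
(-3596 - 485862)*(-85057 + z(-298, -182)) = (-3596 - 485862)*(-85057 + (-298)**2*(1 - 182)**2) = -489458*(-85057 + 88804*(-181)**2) = -489458*(-85057 + 88804*32761) = -489458*(-85057 + 2909307844) = -489458*2909222787 = -1423942366879446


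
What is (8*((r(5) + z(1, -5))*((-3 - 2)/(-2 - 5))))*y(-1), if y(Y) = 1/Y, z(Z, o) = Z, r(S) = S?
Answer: -240/7 ≈ -34.286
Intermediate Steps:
(8*((r(5) + z(1, -5))*((-3 - 2)/(-2 - 5))))*y(-1) = (8*((5 + 1)*((-3 - 2)/(-2 - 5))))/(-1) = (8*(6*(-5/(-7))))*(-1) = (8*(6*(-5*(-⅐))))*(-1) = (8*(6*(5/7)))*(-1) = (8*(30/7))*(-1) = (240/7)*(-1) = -240/7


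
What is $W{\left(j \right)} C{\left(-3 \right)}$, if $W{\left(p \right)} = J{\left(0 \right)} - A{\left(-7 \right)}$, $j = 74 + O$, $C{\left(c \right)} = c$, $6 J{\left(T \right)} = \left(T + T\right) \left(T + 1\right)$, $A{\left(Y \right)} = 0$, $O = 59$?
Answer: $0$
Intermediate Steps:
$J{\left(T \right)} = \frac{T \left(1 + T\right)}{3}$ ($J{\left(T \right)} = \frac{\left(T + T\right) \left(T + 1\right)}{6} = \frac{2 T \left(1 + T\right)}{6} = \frac{T \left(1 + T\right)}{3}$)
$j = 133$ ($j = 74 + 59 = 133$)
$W{\left(p \right)} = 0$ ($W{\left(p \right)} = \frac{1}{3} \cdot 0 \left(1 + 0\right) - 0 = \frac{1}{3} \cdot 0 \cdot 1 + 0 = 0 + 0 = 0$)
$W{\left(j \right)} C{\left(-3 \right)} = 0 \left(-3\right) = 0$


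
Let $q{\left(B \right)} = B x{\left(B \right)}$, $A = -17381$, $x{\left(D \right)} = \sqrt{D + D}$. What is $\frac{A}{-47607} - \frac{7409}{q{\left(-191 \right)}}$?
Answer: $\frac{2483}{6801} - \frac{7409 i \sqrt{382}}{72962} \approx 0.36509 - 1.9847 i$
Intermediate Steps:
$x{\left(D \right)} = \sqrt{2} \sqrt{D}$ ($x{\left(D \right)} = \sqrt{2 D} = \sqrt{2} \sqrt{D}$)
$q{\left(B \right)} = \sqrt{2} B^{\frac{3}{2}}$ ($q{\left(B \right)} = B \sqrt{2} \sqrt{B} = \sqrt{2} B^{\frac{3}{2}}$)
$\frac{A}{-47607} - \frac{7409}{q{\left(-191 \right)}} = - \frac{17381}{-47607} - \frac{7409}{\sqrt{2} \left(-191\right)^{\frac{3}{2}}} = \left(-17381\right) \left(- \frac{1}{47607}\right) - \frac{7409}{\sqrt{2} \left(- 191 i \sqrt{191}\right)} = \frac{2483}{6801} - \frac{7409}{\left(-191\right) i \sqrt{382}} = \frac{2483}{6801} - 7409 \frac{i \sqrt{382}}{72962} = \frac{2483}{6801} - \frac{7409 i \sqrt{382}}{72962}$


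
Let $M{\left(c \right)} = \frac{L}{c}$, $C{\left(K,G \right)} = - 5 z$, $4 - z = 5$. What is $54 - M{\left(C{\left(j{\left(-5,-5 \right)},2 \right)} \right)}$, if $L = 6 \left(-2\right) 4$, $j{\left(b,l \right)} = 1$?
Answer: $\frac{318}{5} \approx 63.6$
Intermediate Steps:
$z = -1$ ($z = 4 - 5 = -1$)
$C{\left(K,G \right)} = 5$ ($C{\left(K,G \right)} = \left(-5\right) \left(-1\right) = 5$)
$L = -48$ ($L = \left(-12\right) 4 = -48$)
$M{\left(c \right)} = - \frac{48}{c}$
$54 - M{\left(C{\left(j{\left(-5,-5 \right)},2 \right)} \right)} = 54 - - \frac{48}{5} = 54 + \frac{48}{5} = \frac{318}{5}$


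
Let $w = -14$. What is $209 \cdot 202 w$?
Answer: $-591052$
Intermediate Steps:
$209 \cdot 202 w = 209 \cdot 202 \left(-14\right) = 42218 \left(-14\right) = -591052$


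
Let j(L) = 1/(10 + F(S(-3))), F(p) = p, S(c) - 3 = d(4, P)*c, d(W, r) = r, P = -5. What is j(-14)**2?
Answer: 1/784 ≈ 0.0012755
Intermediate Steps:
S(c) = 3 - 5*c
j(L) = 1/28 (j(L) = 1/(10 + (3 - 5*(-3))) = 1/(10 + (3 + 15)) = 1/(10 + 18) = 1/28)
j(-14)**2 = (1/28)**2 = 1/784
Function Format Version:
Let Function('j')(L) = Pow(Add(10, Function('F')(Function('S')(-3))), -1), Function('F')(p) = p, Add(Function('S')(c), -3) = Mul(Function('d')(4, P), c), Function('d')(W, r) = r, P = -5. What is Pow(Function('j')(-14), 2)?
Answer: Rational(1, 784) ≈ 0.0012755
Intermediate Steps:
Function('S')(c) = Add(3, Mul(-5, c))
Function('j')(L) = Rational(1, 28) (Function('j')(L) = Pow(Add(10, Add(3, Mul(-5, -3))), -1) = Pow(Add(10, Add(3, 15)), -1) = Pow(Add(10, 18), -1) = Pow(28, -1) = Rational(1, 28))
Pow(Function('j')(-14), 2) = Pow(Rational(1, 28), 2) = Rational(1, 784)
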